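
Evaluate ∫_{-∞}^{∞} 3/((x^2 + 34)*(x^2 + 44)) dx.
Let f(z) = 3/((z^2 + 34)*(z^2 + 44)). The denominator has no real zeros and deg Q - deg P = 4 ≥ 2, so the integral of f over the upper semicircle |z| = R tends to 0 as R → ∞. Closing the contour in the upper half-plane,
  ∫_{-∞}^{∞} f(x) dx = 2πi · Σ Res(f, z_k)  over the poles with Im z_k > 0.

Zeros of the denominator: z^2 + 34 = 0 gives z = ±sqrt(34)*I; z^2 + 44 = 0 gives z = ±2*sqrt(11)*I.
Upper half-plane: z = 2*sqrt(11)*I, z = sqrt(34)*I (simple).

Each pole is a simple zero of Q(z) = z^4 + 78*z^2 + 1496, so Res(f, z₀) = P(z₀)/Q'(z₀) with P(z) = 3, Q'(z) = 4*z^3 + 156*z:
  Res(f, 2*sqrt(11)*I) = (3)/(-40*sqrt(11)*I) = 3*sqrt(11)*I/440
  Res(f, sqrt(34)*I) = (3)/(20*sqrt(34)*I) = -3*sqrt(34)*I/680

Sum of residues: 3*I*(-11*sqrt(34) + 17*sqrt(11))/7480
∫_{-∞}^{∞} f(x) dx = 2πi · (3*I*(-11*sqrt(34) + 17*sqrt(11))/7480) = 3*pi*(-17*sqrt(11) + 11*sqrt(34))/3740

Final answer: 3*pi*(-17*sqrt(11) + 11*sqrt(34))/3740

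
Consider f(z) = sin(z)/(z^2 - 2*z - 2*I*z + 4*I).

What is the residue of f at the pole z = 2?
Write f(z) = P(z)/Q(z) with P(z) = sin(z) and Q(z) = z^2 - 2*z - 2*I*z + 4*I.
The denominator factors as Q(z) = (z - 2*I)*(z - 2), so z = 2 is a simple zero of Q and P is analytic there; z = 2 is therefore a simple pole and
  Res(f, z₀) = P(z₀)/Q'(z₀).

Q'(z) = 2*z - 2 - 2*I, so Q'(2) = 2 - 2*I.
P(2) = sin(2).

Res(f, 2) = (sin(2))/(2 - 2*I) = (1/4 + I/4)*sin(2)

Final answer: (1/4 + I/4)*sin(2)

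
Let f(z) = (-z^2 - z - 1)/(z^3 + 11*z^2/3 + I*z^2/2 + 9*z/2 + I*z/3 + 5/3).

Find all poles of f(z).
The singularities of f are the zeros of the denominator. Factoring,
  z^3 + 11*z^2/3 + I*z^2/2 + 9*z/2 + I*z/3 + 5/3 = (z + 1 - I/2)*(z + 2 + I)*(z + 2/3)
so the candidates are z = -1 + I/2, z = -2 - I, z = -2/3.

Check the numerator P(z) = -z^2 - z - 1 at each one:
  P(-1 + I/2) = -3/4 + I/2 ≠ 0, so z = -1 + I/2 is a (simple) pole.
  P(-2 - I) = -2 - 3*I ≠ 0, so z = -2 - I is a (simple) pole.
  P(-2/3) = -7/9 ≠ 0, so z = -2/3 is a (simple) pole.

Poles of f: {-2 - I, -1 + I/2, -2/3}

Final answer: {-2 - I, -1 + I/2, -2/3}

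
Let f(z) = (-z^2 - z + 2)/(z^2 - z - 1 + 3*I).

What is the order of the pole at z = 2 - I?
Factor the denominator:
  z^2 - z - 1 + 3*I = (z - 2 + I)*(z + 1 - I)

The numerator P(z) = -z^2 - z + 2 has P(2 - I) = -3 + 5*I ≠ 0, so no factor of (z - 2 + I) cancels.
Near z = 2 - I we can therefore write f(z) = g(z)/(z - 2 + I) with g analytic at 2 - I and g(2 - I) ≠ 0 (g is the numerator divided by the remaining denominator factors).

Hence z = 2 - I is a pole of order 1.

Final answer: 1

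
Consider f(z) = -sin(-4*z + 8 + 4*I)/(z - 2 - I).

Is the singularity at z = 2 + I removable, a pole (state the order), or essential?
Let u = z - 2 - I. The argument of sin is -4*z + 8 + 4*I = -4u, so
  f = -sin(-4u)/u = -((-4u) - (-4u)^3/6 + ...)/u = 4 - (32/3)*u^2 + ...
The Laurent expansion about u = 0 has no negative powers; equivalently lim_{z→2 + I} f(z) = 4 exists and is finite.
So the singularity is removable.

Final answer: removable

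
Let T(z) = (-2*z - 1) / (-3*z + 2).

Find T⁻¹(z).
Set w = T(z) = (-2*z - 1) / (-3*z + 2) and solve for z:
  w*(-3*z + 2) = -2*z - 1
  2*w + z*(2 - 3*w) + 1 = 0
  z*(2 - 3*w) = -2*w - 1
  z = (2*w + 1)/(3*w - 2)
Renaming the variable, T⁻¹(z) = (2*z + 1)/(3*z - 2).
(Check: ad - bc = -7 ≠ 0, so T is invertible.)

Final answer: (2*z + 1)/(3*z - 2)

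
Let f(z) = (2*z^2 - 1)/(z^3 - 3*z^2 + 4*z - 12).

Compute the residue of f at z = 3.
17/13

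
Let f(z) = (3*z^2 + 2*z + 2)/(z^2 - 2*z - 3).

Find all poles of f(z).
{-1, 3}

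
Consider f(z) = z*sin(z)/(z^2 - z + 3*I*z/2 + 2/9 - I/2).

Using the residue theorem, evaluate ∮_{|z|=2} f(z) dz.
pi*(36/85 - 8*I/85)*sin(1/3) + pi*(-36/85 + 178*I/85)*sin(2/3 - 3*I/2)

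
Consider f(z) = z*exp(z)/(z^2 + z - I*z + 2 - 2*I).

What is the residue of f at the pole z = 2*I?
(3/5 + I/5)*exp(2*I)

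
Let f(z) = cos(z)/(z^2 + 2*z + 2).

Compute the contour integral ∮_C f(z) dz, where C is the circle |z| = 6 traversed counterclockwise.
By the residue theorem, ∮_C f(z) dz = 2πi · (sum of the residues of f at the poles inside |z| = 6).

The denominator factors as (z + 1 - I)*(z + 1 + I), so the singularities of f are simple poles at z = -1 + I, z = -1 - I.
  |-1 + I|² = 2 < 36 = 6², so this pole is inside the contour.
  |-1 - I|² = 2 < 36 = 6², so this pole is inside the contour.

With P(z) = cos(z) and Q(z) = z^2 + 2*z + 2, each pole is simple, so Res(f, z₀) = P(z₀)/Q'(z₀) with Q'(z) = 2*z + 2.
  Res(f, -1 + I) = P(-1 + I)/Q'(-1 + I) = (cos(1 - I))/(2*I) = -I*cos(1 - I)/2
  Res(f, -1 - I) = P(-1 - I)/Q'(-1 - I) = (cos(1 + I))/(-2*I) = I*cos(1 + I)/2

Sum of residues inside C: -I*cos(1 - I)/2 + I*cos(1 + I)/2
∮_C f(z) dz = 2πi · (-I*cos(1 - I)/2 + I*cos(1 + I)/2) = -pi*cos(1 + I) + pi*cos(1 - I)

Final answer: -pi*cos(1 + I) + pi*cos(1 - I)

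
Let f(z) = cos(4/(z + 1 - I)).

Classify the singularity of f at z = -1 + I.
Let u = z + 1 - I. Then
  cos(4/u) = Σ_{k≥0} (-1)^k (4)^(2k)/((2k)!·u^(2k)) = 1 - 8/u^2 + 32/(3*u^4) + ...
which has infinitely many negative powers of u, so cos(4/(z + 1 - I)) has an essential singularity at z = -1 + I.
So the singularity is essential.

Final answer: essential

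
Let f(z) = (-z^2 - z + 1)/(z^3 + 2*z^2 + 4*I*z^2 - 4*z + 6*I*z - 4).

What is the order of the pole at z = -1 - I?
2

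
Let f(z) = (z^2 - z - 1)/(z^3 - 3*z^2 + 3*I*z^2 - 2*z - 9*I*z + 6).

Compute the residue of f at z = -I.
-1/2 - I/2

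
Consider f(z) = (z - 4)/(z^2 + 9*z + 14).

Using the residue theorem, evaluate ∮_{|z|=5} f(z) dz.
By the residue theorem, ∮_C f(z) dz = 2πi · (sum of the residues of f at the poles inside |z| = 5).

The denominator factors as (z + 2)*(z + 7), so the singularities of f are simple poles at z = -2, z = -7.
  |-2|² = 4 < 25 = 5², so this pole is inside the contour.
  |-7|² = 49 > 25 = 5², so this pole is outside the contour.

With P(z) = z - 4 and Q(z) = z^2 + 9*z + 14, each pole is simple, so Res(f, z₀) = P(z₀)/Q'(z₀) with Q'(z) = 2*z + 9.
  Res(f, -2) = P(-2)/Q'(-2) = (-6)/(5) = -6/5

∮_C f(z) dz = 2πi · (-6/5) = -12*I*pi/5

Final answer: -12*I*pi/5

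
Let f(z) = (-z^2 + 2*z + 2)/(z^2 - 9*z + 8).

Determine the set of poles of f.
The singularities of f are the zeros of the denominator. Factoring,
  z^2 - 9*z + 8 = (z - 8)*(z - 1)
so the candidates are z = 8, z = 1.

Check the numerator P(z) = -z^2 + 2*z + 2 at each one:
  P(8) = -46 ≠ 0, so z = 8 is a (simple) pole.
  P(1) = 3 ≠ 0, so z = 1 is a (simple) pole.

Poles of f: {1, 8}

Final answer: {1, 8}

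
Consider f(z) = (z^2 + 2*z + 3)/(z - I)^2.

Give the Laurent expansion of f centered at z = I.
Put w = z - (I), i.e. z = w + I. The denominator is w^2, so it suffices to rewrite the numerator in powers of w.

P(z) = z^2 + 2*z + 3
P(w + I) = 2 + 2*I + (2 + 2*I)*w + w^2

Dividing each term by w^2:
  f = (2 + 2*I)/w^2 + (2 + 2*I)/w + 1

Substituting back w = z - I:
  f(z) = (2 + 2*I)/(z - I)^2 + (2 + 2*I)/(z - I) + 1

The series is finite because the numerator is a polynomial; the negative powers form the principal part, and the coefficient of 1/(z - I) gives Res(f, I) = 2 + 2*I.

Final answer: (2 + 2*I)/(z - I)^2 + (2 + 2*I)/(z - I) + 1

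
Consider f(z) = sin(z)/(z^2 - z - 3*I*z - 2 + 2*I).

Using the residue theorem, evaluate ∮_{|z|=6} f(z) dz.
pi*(-1 + I)*sin(1 + I) + pi*(1 + I)*sinh(2)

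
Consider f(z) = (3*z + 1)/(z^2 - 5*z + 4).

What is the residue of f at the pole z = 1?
Write f(z) = P(z)/Q(z) with P(z) = 3*z + 1 and Q(z) = z^2 - 5*z + 4.
The denominator factors as Q(z) = (z - 4)*(z - 1), so z = 1 is a simple zero of Q and P is analytic there; z = 1 is therefore a simple pole and
  Res(f, z₀) = P(z₀)/Q'(z₀).

Q'(z) = 2*z - 5, so Q'(1) = -3.
P(1) = 4.

Res(f, 1) = (4)/(-3) = -4/3

Final answer: -4/3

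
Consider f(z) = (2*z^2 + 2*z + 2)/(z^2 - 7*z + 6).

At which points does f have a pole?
The singularities of f are the zeros of the denominator. Factoring,
  z^2 - 7*z + 6 = (z - 6)*(z - 1)
so the candidates are z = 6, z = 1.

Check the numerator P(z) = 2*z^2 + 2*z + 2 at each one:
  P(6) = 86 ≠ 0, so z = 6 is a (simple) pole.
  P(1) = 6 ≠ 0, so z = 1 is a (simple) pole.

Poles of f: {1, 6}

Final answer: {1, 6}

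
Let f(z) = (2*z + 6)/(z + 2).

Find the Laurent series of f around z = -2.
2/(z + 2) + 2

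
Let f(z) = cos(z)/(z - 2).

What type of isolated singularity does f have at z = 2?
pole of order 1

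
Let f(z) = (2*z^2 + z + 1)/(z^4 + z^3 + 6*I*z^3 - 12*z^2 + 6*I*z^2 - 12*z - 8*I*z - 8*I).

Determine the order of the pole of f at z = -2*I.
Factor the denominator:
  z^4 + z^3 + 6*I*z^3 - 12*z^2 + 6*I*z^2 - 12*z - 8*I*z - 8*I = (z + 2*I)^3*(z + 1)

The numerator P(z) = 2*z^2 + z + 1 has P(-2*I) = -7 - 2*I ≠ 0, so no factor of (z + 2*I) cancels.
Near z = -2*I we can therefore write f(z) = g(z)/(z + 2*I)^3 with g analytic at -2*I and g(-2*I) ≠ 0 (g is the numerator divided by the remaining denominator factors).

Hence z = -2*I is a pole of order 3.

Final answer: 3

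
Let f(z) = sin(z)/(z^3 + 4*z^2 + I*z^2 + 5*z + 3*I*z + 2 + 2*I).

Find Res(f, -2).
Write f(z) = P(z)/Q(z) with P(z) = sin(z) and Q(z) = z^3 + 4*z^2 + I*z^2 + 5*z + 3*I*z + 2 + 2*I.
The denominator factors as Q(z) = (z + 1 + I)*(z + 2)*(z + 1), so z = -2 is a simple zero of Q and P is analytic there; z = -2 is therefore a simple pole and
  Res(f, z₀) = P(z₀)/Q'(z₀).

Q'(z) = 3*z^2 + 8*z + 2*I*z + 5 + 3*I, so Q'(-2) = 1 - I.
P(-2) = -sin(2).

Res(f, -2) = (-sin(2))/(1 - I) = (-1/2 - I/2)*sin(2)

Final answer: (-1/2 - I/2)*sin(2)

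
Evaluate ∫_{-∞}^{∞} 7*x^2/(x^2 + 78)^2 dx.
7*sqrt(78)*pi/156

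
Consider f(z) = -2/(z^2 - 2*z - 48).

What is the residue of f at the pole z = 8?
Write f(z) = P(z)/Q(z) with P(z) = -2 and Q(z) = z^2 - 2*z - 48.
The denominator factors as Q(z) = (z - 8)*(z + 6), so z = 8 is a simple zero of Q and P is analytic there; z = 8 is therefore a simple pole and
  Res(f, z₀) = P(z₀)/Q'(z₀).

Q'(z) = 2*z - 2, so Q'(8) = 14.
P(8) = -2.

Res(f, 8) = (-2)/(14) = -1/7

Final answer: -1/7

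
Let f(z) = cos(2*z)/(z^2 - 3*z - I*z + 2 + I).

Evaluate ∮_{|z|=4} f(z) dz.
By the residue theorem, ∮_C f(z) dz = 2πi · (sum of the residues of f at the poles inside |z| = 4).

The denominator factors as (z - 2 - I)*(z - 1), so the singularities of f are simple poles at z = 2 + I, z = 1.
  |2 + I|² = 5 < 16 = 4², so this pole is inside the contour.
  |1|² = 1 < 16 = 4², so this pole is inside the contour.

With P(z) = cos(2*z) and Q(z) = z^2 - 3*z - I*z + 2 + I, each pole is simple, so Res(f, z₀) = P(z₀)/Q'(z₀) with Q'(z) = 2*z - 3 - I.
  Res(f, 2 + I) = P(2 + I)/Q'(2 + I) = (cos(4 + 2*I))/(1 + I) = (1/2 - I/2)*cos(4 + 2*I)
  Res(f, 1) = P(1)/Q'(1) = (cos(2))/(-1 - I) = (-1/2 + I/2)*cos(2)

Sum of residues inside C: (-1/2 + I/2)*cos(2) + (1/2 - I/2)*cos(4 + 2*I)
∮_C f(z) dz = 2πi · ((-1/2 + I/2)*cos(2) + (1/2 - I/2)*cos(4 + 2*I)) = pi*(1 + I)*cos(4 + 2*I) + pi*(-1 - I)*cos(2)

Final answer: pi*(1 + I)*cos(4 + 2*I) + pi*(-1 - I)*cos(2)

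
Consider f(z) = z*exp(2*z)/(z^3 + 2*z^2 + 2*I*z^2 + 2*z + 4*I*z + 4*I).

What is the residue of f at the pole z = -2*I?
Write f(z) = P(z)/Q(z) with P(z) = z*exp(2*z) and Q(z) = z^3 + 2*z^2 + 2*I*z^2 + 2*z + 4*I*z + 4*I.
The denominator factors as Q(z) = (z + 1 - I)*(z + 2*I)*(z + 1 + I), so z = -2*I is a simple zero of Q and P is analytic there; z = -2*I is therefore a simple pole and
  Res(f, z₀) = P(z₀)/Q'(z₀).

Q'(z) = 3*z^2 + 4*z + 4*I*z + 2 + 4*I, so Q'(-2*I) = -2 - 4*I.
P(-2*I) = -2*I*exp(-4*I).

Res(f, -2*I) = (-2*I*exp(-4*I))/(-2 - 4*I) = (2/5 + I/5)*exp(-4*I)

Final answer: (2/5 + I/5)*exp(-4*I)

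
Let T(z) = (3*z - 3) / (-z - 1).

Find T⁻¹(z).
Set w = T(z) = (3*z - 3) / (-z - 1) and solve for z:
  w*(-z - 1) = 3*z - 3
  -w + z*(-w - 3) + 3 = 0
  z*(-w - 3) = w - 3
  z = (3 - w)/(w + 3)
Renaming the variable, T⁻¹(z) = (-z + 3)/(z + 3).
(Check: ad - bc = -6 ≠ 0, so T is invertible.)

Final answer: (-z + 3)/(z + 3)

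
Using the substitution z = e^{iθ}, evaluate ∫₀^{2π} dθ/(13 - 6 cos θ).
Call the integral J. The integrand is 2π-periodic and we integrate over a full period, so shifting θ does not change the value (θ → θ + π flips the sign of the trig term). Hence
  J = ∫₀^{2π} dθ/(13 + 6 cos θ).
Put z = e^{iθ}: then cos θ = (z + 1/z)/2, dθ = dz/(iz), and z runs once counterclockwise around |z| = 1:
  J = ∮_{|z|=1} 1/(13 + 6*(z + 1/z)/2) · dz/(iz) = (2/i) ∮_{|z|=1} dz/(6*z^2 + 26*z + 6).
The roots of 6*z^2 + 26*z + 6 are z = (-13 ± sqrt(13^2 - 6^2))/6, with sqrt(133) = sqrt(133); their product is 1, so only z₊ = -13/6 + sqrt(133)/6 lies inside the unit circle (z₋ = -13/6 - sqrt(133)/6 lies outside).
z₊ is a simple zero of q(z) = 6*z^2 + 26*z + 6, so Res(1/q, z₊) = 1/q'(z₊) with q'(z) = 12*z + 26; and q'(z₊) = 6*(z₊ - z₋) = 2*sqrt(133).
Therefore J = (2/i) · 2πi · 1/(2*sqrt(133)) = 2*pi/(sqrt(133)) = 2*sqrt(133)*pi/133

Final answer: 2*sqrt(133)*pi/133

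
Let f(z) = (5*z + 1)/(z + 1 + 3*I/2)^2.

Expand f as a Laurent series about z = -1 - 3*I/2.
Put w = z - (-1 - 3*I/2), i.e. z = w - 1 - 3*I/2. The denominator is w^2, so it suffices to rewrite the numerator in powers of w.

P(z) = 5*z + 1
P(w - 1 - 3*I/2) = -4 - 15*I/2 + 5*w

Dividing each term by w^2:
  f = (-4 - 15*I/2)/w^2 + 5/w

Substituting back w = z + 1 + 3*I/2:
  f(z) = (-4 - 15*I/2)/(z + 1 + 3*I/2)^2 + 5/(z + 1 + 3*I/2)

The series is finite because the numerator is a polynomial; the negative powers form the principal part, and the coefficient of 1/(z + 1 + 3*I/2) gives Res(f, -1 - 3*I/2) = 5.

Final answer: (-4 - 15*I/2)/(z + 1 + 3*I/2)^2 + 5/(z + 1 + 3*I/2)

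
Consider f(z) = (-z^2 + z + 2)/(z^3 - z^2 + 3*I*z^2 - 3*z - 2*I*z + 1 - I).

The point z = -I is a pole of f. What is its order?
2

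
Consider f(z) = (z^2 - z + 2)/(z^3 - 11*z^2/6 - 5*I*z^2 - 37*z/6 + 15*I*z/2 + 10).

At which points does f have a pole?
{-2/3 + 2*I, 1 + 3*I, 3/2}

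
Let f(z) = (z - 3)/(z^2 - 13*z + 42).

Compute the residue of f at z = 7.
Write f(z) = P(z)/Q(z) with P(z) = z - 3 and Q(z) = z^2 - 13*z + 42.
The denominator factors as Q(z) = (z - 7)*(z - 6), so z = 7 is a simple zero of Q and P is analytic there; z = 7 is therefore a simple pole and
  Res(f, z₀) = P(z₀)/Q'(z₀).

Q'(z) = 2*z - 13, so Q'(7) = 1.
P(7) = 4.

Res(f, 7) = (4)/(1) = 4

Final answer: 4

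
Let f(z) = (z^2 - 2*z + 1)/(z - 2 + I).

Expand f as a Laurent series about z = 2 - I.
Put w = z - (2 - I), i.e. z = w + 2 - I. The denominator is w, so it suffices to rewrite the numerator in powers of w.

P(z) = z^2 - 2*z + 1
P(w + 2 - I) = -2*I + (2 - 2*I)*w + w^2

Dividing each term by w:
  f = -2*I/w + 2 - 2*I + w

Substituting back w = z - 2 + I:
  f(z) = -2*I/(z - 2 + I) + 2 - 2*I + (z - 2 + I)

The series is finite because the numerator is a polynomial; the negative powers form the principal part, and the coefficient of 1/(z - 2 + I) gives Res(f, 2 - I) = -2*I.

Final answer: -2*I/(z - 2 + I) + 2 - 2*I + (z - 2 + I)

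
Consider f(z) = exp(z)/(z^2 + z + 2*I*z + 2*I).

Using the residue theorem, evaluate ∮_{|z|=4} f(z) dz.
By the residue theorem, ∮_C f(z) dz = 2πi · (sum of the residues of f at the poles inside |z| = 4).

The denominator factors as (z + 2*I)*(z + 1), so the singularities of f are simple poles at z = -2*I, z = -1.
  |-2*I|² = 4 < 16 = 4², so this pole is inside the contour.
  |-1|² = 1 < 16 = 4², so this pole is inside the contour.

With P(z) = exp(z) and Q(z) = z^2 + z + 2*I*z + 2*I, each pole is simple, so Res(f, z₀) = P(z₀)/Q'(z₀) with Q'(z) = 2*z + 1 + 2*I.
  Res(f, -2*I) = P(-2*I)/Q'(-2*I) = (exp(-2*I))/(1 - 2*I) = (1/5 + 2*I/5)*exp(-2*I)
  Res(f, -1) = P(-1)/Q'(-1) = (exp(-1))/(-1 + 2*I) = (-1/5 - 2*I/5)*exp(-1)

Sum of residues inside C: (1/5 + 2*I/5)*exp(-2*I) + (-1/5 - 2*I/5)*exp(-1)
∮_C f(z) dz = 2πi · ((1/5 + 2*I/5)*exp(-2*I) + (-1/5 - 2*I/5)*exp(-1)) = pi*(4/5 - 2*I/5)*exp(-1) + pi*(-4/5 + 2*I/5)*exp(-2*I)

Final answer: pi*(4/5 - 2*I/5)*exp(-1) + pi*(-4/5 + 2*I/5)*exp(-2*I)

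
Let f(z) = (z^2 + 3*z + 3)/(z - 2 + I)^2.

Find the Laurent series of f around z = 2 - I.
(12 - 7*I)/(z - 2 + I)^2 + (7 - 2*I)/(z - 2 + I) + 1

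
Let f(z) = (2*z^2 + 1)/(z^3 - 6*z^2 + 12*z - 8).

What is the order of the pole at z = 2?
Factor the denominator:
  z^3 - 6*z^2 + 12*z - 8 = (z - 2)^3

The numerator P(z) = 2*z^2 + 1 has P(2) = 9 ≠ 0, so no factor of (z - 2) cancels.
Near z = 2 we can therefore write f(z) = g(z)/(z - 2)^3 with g analytic at 2 and g(2) ≠ 0 (g is just the numerator).

Hence z = 2 is a pole of order 3.

Final answer: 3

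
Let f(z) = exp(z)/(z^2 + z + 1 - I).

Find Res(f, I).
(1/5 - 2*I/5)*exp(I)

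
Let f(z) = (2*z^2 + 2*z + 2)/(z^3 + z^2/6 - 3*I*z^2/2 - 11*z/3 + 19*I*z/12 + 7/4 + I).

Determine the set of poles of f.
The singularities of f are the zeros of the denominator. Factoring,
  z^3 + z^2/6 - 3*I*z^2/2 - 11*z/3 + 19*I*z/12 + 7/4 + I = (z + 2 - I)*(z - 1/3 - I/2)*(z - 3/2)
so the candidates are z = -2 + I, z = 1/3 + I/2, z = 3/2.

Check the numerator P(z) = 2*z^2 + 2*z + 2 at each one:
  P(-2 + I) = 4 - 6*I ≠ 0, so z = -2 + I is a (simple) pole.
  P(1/3 + I/2) = 43/18 + 5*I/3 ≠ 0, so z = 1/3 + I/2 is a (simple) pole.
  P(3/2) = 19/2 ≠ 0, so z = 3/2 is a (simple) pole.

Poles of f: {-2 + I, 1/3 + I/2, 3/2}

Final answer: {-2 + I, 1/3 + I/2, 3/2}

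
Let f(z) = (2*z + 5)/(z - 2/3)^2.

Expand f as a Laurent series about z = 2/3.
19/(3*(z - 2/3)^2) + 2/(z - 2/3)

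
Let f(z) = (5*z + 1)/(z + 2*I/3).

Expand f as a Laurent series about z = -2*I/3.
(1 - 10*I/3)/(z + 2*I/3) + 5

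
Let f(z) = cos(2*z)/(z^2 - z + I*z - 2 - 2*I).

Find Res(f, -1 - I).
Write f(z) = P(z)/Q(z) with P(z) = cos(2*z) and Q(z) = z^2 - z + I*z - 2 - 2*I.
The denominator factors as Q(z) = (z + 1 + I)*(z - 2), so z = -1 - I is a simple zero of Q and P is analytic there; z = -1 - I is therefore a simple pole and
  Res(f, z₀) = P(z₀)/Q'(z₀).

Q'(z) = 2*z - 1 + I, so Q'(-1 - I) = -3 - I.
P(-1 - I) = cos(2 + 2*I).

Res(f, -1 - I) = (cos(2 + 2*I))/(-3 - I) = (-3/10 + I/10)*cos(2 + 2*I)

Final answer: (-3/10 + I/10)*cos(2 + 2*I)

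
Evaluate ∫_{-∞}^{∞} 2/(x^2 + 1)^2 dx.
Let f(z) = 2/(z^2 + 1)^2. The denominator has no real zeros and deg Q - deg P = 4 ≥ 2, so the integral of f over the upper semicircle |z| = R tends to 0 as R → ∞. Closing the contour in the upper half-plane,
  ∫_{-∞}^{∞} f(x) dx = 2πi · Σ Res(f, z_k)  over the poles with Im z_k > 0.

Zeros of the denominator: z^2 + 1 = 0 gives z = ±I.
Upper half-plane: z = I (a pole of order 2).

Write f(z) = g(z)/(z - I)^2 with g(z) = 2/(z + I)^2. For a double pole, Res(f, z₀) = g'(z₀):
  g'(z) = -4/(z + I)^3
  Res(f, I) = g'(I) = -I/2

∫_{-∞}^{∞} f(x) dx = 2πi · (-I/2) = pi

Final answer: pi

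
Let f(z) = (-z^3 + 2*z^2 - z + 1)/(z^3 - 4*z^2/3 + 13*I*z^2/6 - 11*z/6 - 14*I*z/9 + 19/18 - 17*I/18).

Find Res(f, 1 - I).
Write f(z) = P(z)/Q(z) with P(z) = -z^3 + 2*z^2 - z + 1 and Q(z) = z^3 - 4*z^2/3 + 13*I*z^2/6 - 11*z/6 - 14*I*z/9 + 19/18 - 17*I/18.
The denominator factors as Q(z) = (z + 2/3 + I/2)*(z - 1 + 2*I/3)*(z - 1 + I), so z = 1 - I is a simple zero of Q and P is analytic there; z = 1 - I is therefore a simple pole and
  Res(f, z₀) = P(z₀)/Q'(z₀).

Q'(z) = 3*z^2 - 8*z/3 + 13*I*z/3 - 11/6 - 14*I/9, so Q'(1 - I) = -1/6 - 5*I/9.
P(1 - I) = 2 - I.

Res(f, 1 - I) = (2 - I)/(-1/6 - 5*I/9) = 72/109 + 414*I/109

Final answer: 72/109 + 414*I/109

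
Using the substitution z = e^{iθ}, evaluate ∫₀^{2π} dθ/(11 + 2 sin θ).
2*sqrt(13)*pi/39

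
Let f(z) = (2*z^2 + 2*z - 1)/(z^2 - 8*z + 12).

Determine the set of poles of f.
The singularities of f are the zeros of the denominator. Factoring,
  z^2 - 8*z + 12 = (z - 6)*(z - 2)
so the candidates are z = 6, z = 2.

Check the numerator P(z) = 2*z^2 + 2*z - 1 at each one:
  P(6) = 83 ≠ 0, so z = 6 is a (simple) pole.
  P(2) = 11 ≠ 0, so z = 2 is a (simple) pole.

Poles of f: {2, 6}

Final answer: {2, 6}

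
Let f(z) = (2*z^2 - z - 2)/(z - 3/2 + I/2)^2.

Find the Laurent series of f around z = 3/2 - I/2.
Put w = z - (3/2 - I/2), i.e. z = w + 3/2 - I/2. The denominator is w^2, so it suffices to rewrite the numerator in powers of w.

P(z) = 2*z^2 - z - 2
P(w + 3/2 - I/2) = 1/2 - 5*I/2 + (5 - 2*I)*w + 2*w^2

Dividing each term by w^2:
  f = (1/2 - 5*I/2)/w^2 + (5 - 2*I)/w + 2

Substituting back w = z - 3/2 + I/2:
  f(z) = (1/2 - 5*I/2)/(z - 3/2 + I/2)^2 + (5 - 2*I)/(z - 3/2 + I/2) + 2

The series is finite because the numerator is a polynomial; the negative powers form the principal part, and the coefficient of 1/(z - 3/2 + I/2) gives Res(f, 3/2 - I/2) = 5 - 2*I.

Final answer: (1/2 - 5*I/2)/(z - 3/2 + I/2)^2 + (5 - 2*I)/(z - 3/2 + I/2) + 2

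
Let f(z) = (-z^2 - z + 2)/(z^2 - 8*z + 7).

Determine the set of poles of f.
The singularities of f are the zeros of the denominator. Factoring,
  z^2 - 8*z + 7 = (z - 1)*(z - 7)
so the candidates are z = 1, z = 7.

Check the numerator P(z) = -z^2 - z + 2 at each one:
  P(1) = 0, so the factor (z - 1) cancels and z = 1 is only a removable singularity, not a pole.
  P(7) = -54 ≠ 0, so z = 7 is a (simple) pole.

Poles of f: {7}

Final answer: {7}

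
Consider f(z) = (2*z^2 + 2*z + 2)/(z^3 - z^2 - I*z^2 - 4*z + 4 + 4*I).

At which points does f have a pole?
{-2, 1 + I, 2}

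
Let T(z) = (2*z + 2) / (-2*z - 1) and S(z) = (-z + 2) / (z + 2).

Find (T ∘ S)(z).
8/(z - 6)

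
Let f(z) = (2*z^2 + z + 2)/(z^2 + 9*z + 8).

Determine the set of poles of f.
The singularities of f are the zeros of the denominator. Factoring,
  z^2 + 9*z + 8 = (z + 8)*(z + 1)
so the candidates are z = -8, z = -1.

Check the numerator P(z) = 2*z^2 + z + 2 at each one:
  P(-8) = 122 ≠ 0, so z = -8 is a (simple) pole.
  P(-1) = 3 ≠ 0, so z = -1 is a (simple) pole.

Poles of f: {-8, -1}

Final answer: {-8, -1}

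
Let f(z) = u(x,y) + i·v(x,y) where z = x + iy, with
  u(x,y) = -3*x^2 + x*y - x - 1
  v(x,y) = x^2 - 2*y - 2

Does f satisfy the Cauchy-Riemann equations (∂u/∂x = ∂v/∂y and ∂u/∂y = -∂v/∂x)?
∂u/∂x = -6*x + y - 1
∂v/∂y = -2
∂u/∂y = x
∂v/∂x = 2*x
∂u/∂x ≠ ∂v/∂y and ∂u/∂y ≠ -∂v/∂x; the Cauchy-Riemann equations are not satisfied, so f is not analytic.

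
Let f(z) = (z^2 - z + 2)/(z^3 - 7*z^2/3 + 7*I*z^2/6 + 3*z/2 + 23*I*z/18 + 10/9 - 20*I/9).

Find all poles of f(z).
The singularities of f are the zeros of the denominator. Factoring,
  z^3 - 7*z^2/3 + 7*I*z^2/6 + 3*z/2 + 23*I*z/18 + 10/9 - 20*I/9 = (z + 2/3 - I/2)*(z - 1 - I/3)*(z - 2 + 2*I)
so the candidates are z = -2/3 + I/2, z = 1 + I/3, z = 2 - 2*I.

Check the numerator P(z) = z^2 - z + 2 at each one:
  P(-2/3 + I/2) = 103/36 - 7*I/6 ≠ 0, so z = -2/3 + I/2 is a (simple) pole.
  P(1 + I/3) = 17/9 + I/3 ≠ 0, so z = 1 + I/3 is a (simple) pole.
  P(2 - 2*I) = -6*I ≠ 0, so z = 2 - 2*I is a (simple) pole.

Poles of f: {-2/3 + I/2, 1 + I/3, 2 - 2*I}

Final answer: {-2/3 + I/2, 1 + I/3, 2 - 2*I}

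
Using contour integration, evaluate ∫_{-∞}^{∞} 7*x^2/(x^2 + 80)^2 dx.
Let f(z) = 7*z^2/(z^2 + 80)^2. The denominator has no real zeros and deg Q - deg P = 2 ≥ 2, so the integral of f over the upper semicircle |z| = R tends to 0 as R → ∞. Closing the contour in the upper half-plane,
  ∫_{-∞}^{∞} f(x) dx = 2πi · Σ Res(f, z_k)  over the poles with Im z_k > 0.

Zeros of the denominator: z^2 + 80 = 0 gives z = ±4*sqrt(5)*I.
Upper half-plane: z = 4*sqrt(5)*I (a pole of order 2).

Write f(z) = g(z)/(z - 4*sqrt(5)*I)^2 with g(z) = 7*z^2/(z + 4*sqrt(5)*I)^2. For a double pole, Res(f, z₀) = g'(z₀):
  g'(z) = 56*sqrt(5)*I*z/(z + 4*sqrt(5)*I)^3
  Res(f, 4*sqrt(5)*I) = g'(4*sqrt(5)*I) = -7*sqrt(5)*I/80

∫_{-∞}^{∞} f(x) dx = 2πi · (-7*sqrt(5)*I/80) = 7*sqrt(5)*pi/40

Final answer: 7*sqrt(5)*pi/40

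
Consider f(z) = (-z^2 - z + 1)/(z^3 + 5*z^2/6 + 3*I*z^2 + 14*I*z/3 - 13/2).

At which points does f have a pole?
{-3/2 + I, -3*I, 2/3 - I}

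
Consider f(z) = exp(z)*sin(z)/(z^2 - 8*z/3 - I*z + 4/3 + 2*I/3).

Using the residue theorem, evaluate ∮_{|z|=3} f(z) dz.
By the residue theorem, ∮_C f(z) dz = 2πi · (sum of the residues of f at the poles inside |z| = 3).

The denominator factors as (z - 2/3)*(z - 2 - I), so the singularities of f are simple poles at z = 2/3, z = 2 + I.
  |2/3|² = 4/9 < 9 = 3², so this pole is inside the contour.
  |2 + I|² = 5 < 9 = 3², so this pole is inside the contour.

With P(z) = exp(z)*sin(z) and Q(z) = z^2 - 8*z/3 - I*z + 4/3 + 2*I/3, each pole is simple, so Res(f, z₀) = P(z₀)/Q'(z₀) with Q'(z) = 2*z - 8/3 - I.
  Res(f, 2/3) = P(2/3)/Q'(2/3) = (exp(2/3)*sin(2/3))/(-4/3 - I) = (-12/25 + 9*I/25)*exp(2/3)*sin(2/3)
  Res(f, 2 + I) = P(2 + I)/Q'(2 + I) = (exp(2 + I)*sin(2 + I))/(4/3 + I) = (12/25 - 9*I/25)*exp(2 + I)*sin(2 + I)

Sum of residues inside C: (12/25 - 9*I/25)*exp(2 + I)*sin(2 + I) + (-12/25 + 9*I/25)*exp(2/3)*sin(2/3)
∮_C f(z) dz = 2πi · ((12/25 - 9*I/25)*exp(2 + I)*sin(2 + I) + (-12/25 + 9*I/25)*exp(2/3)*sin(2/3)) = pi*(-18/25 - 24*I/25)*exp(2/3)*sin(2/3) + pi*(18/25 + 24*I/25)*exp(2 + I)*sin(2 + I)

Final answer: pi*(-18/25 - 24*I/25)*exp(2/3)*sin(2/3) + pi*(18/25 + 24*I/25)*exp(2 + I)*sin(2 + I)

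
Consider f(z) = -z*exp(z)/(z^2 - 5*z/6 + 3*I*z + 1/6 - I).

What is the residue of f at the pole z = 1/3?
Write f(z) = P(z)/Q(z) with P(z) = -z*exp(z) and Q(z) = z^2 - 5*z/6 + 3*I*z + 1/6 - I.
The denominator factors as Q(z) = (z - 1/3)*(z - 1/2 + 3*I), so z = 1/3 is a simple zero of Q and P is analytic there; z = 1/3 is therefore a simple pole and
  Res(f, z₀) = P(z₀)/Q'(z₀).

Q'(z) = 2*z - 5/6 + 3*I, so Q'(1/3) = -1/6 + 3*I.
P(1/3) = -exp(1/3)/3.

Res(f, 1/3) = (-exp(1/3)/3)/(-1/6 + 3*I) = (2/325 + 36*I/325)*exp(1/3)

Final answer: (2/325 + 36*I/325)*exp(1/3)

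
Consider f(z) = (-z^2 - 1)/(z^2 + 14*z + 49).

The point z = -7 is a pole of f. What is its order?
Factor the denominator:
  z^2 + 14*z + 49 = (z + 7)^2

The numerator P(z) = -z^2 - 1 has P(-7) = -50 ≠ 0, so no factor of (z + 7) cancels.
Near z = -7 we can therefore write f(z) = g(z)/(z + 7)^2 with g analytic at -7 and g(-7) ≠ 0 (g is just the numerator).

Hence z = -7 is a pole of order 2.

Final answer: 2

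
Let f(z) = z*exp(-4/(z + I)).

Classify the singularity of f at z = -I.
Let u = z + I. Then
  e^(-4/u) = Σ_{k≥0} (-4)^k/(k!·u^k) = 1 - 4/u + 8/u^2 - 32/(3*u^3) + ...
which has infinitely many negative powers of u, so exp(-4/(z + I)) has an essential singularity at z = -I.
The extra factor z is a nonzero polynomial; if the product had at most a pole at z = -I, dividing by that polynomial would leave exp(-4/(z + I)) with at most a pole too — contradiction. (Equivalently, the product's Laurent series still has infinitely many negative powers.)
So the singularity is essential.

Final answer: essential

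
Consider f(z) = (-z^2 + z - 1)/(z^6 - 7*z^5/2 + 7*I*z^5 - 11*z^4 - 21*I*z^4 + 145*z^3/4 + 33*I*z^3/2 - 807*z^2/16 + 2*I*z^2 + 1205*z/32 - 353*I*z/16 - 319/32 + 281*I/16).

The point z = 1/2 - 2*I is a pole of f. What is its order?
Factor the denominator:
  z^6 - 7*z^5/2 + 7*I*z^5 - 11*z^4 - 21*I*z^4 + 145*z^3/4 + 33*I*z^3/2 - 807*z^2/16 + 2*I*z^2 + 1205*z/32 - 353*I*z/16 - 319/32 + 281*I/16 = (z - 1/2 + 2*I)^4*(z - 1)*(z - 1/2 - I)

The numerator P(z) = -z^2 + z - 1 has P(1/2 - 2*I) = 13/4 ≠ 0, so no factor of (z - 1/2 + 2*I) cancels.
Near z = 1/2 - 2*I we can therefore write f(z) = g(z)/(z - 1/2 + 2*I)^4 with g analytic at 1/2 - 2*I and g(1/2 - 2*I) ≠ 0 (g is the numerator divided by the remaining denominator factors).

Hence z = 1/2 - 2*I is a pole of order 4.

Final answer: 4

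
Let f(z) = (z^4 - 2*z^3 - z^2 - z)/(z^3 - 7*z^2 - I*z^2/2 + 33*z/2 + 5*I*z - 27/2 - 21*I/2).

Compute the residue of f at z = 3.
Write f(z) = P(z)/Q(z) with P(z) = z^4 - 2*z^3 - z^2 - z and Q(z) = z^3 - 7*z^2 - I*z^2/2 + 33*z/2 + 5*I*z - 27/2 - 21*I/2.
The denominator factors as Q(z) = (z - 1 - 3*I/2)*(z - 3 + I)*(z - 3), so z = 3 is a simple zero of Q and P is analytic there; z = 3 is therefore a simple pole and
  Res(f, z₀) = P(z₀)/Q'(z₀).

Q'(z) = 3*z^2 - 14*z - I*z + 33/2 + 5*I, so Q'(3) = 3/2 + 2*I.
P(3) = 15.

Res(f, 3) = (15)/(3/2 + 2*I) = 18/5 - 24*I/5

Final answer: 18/5 - 24*I/5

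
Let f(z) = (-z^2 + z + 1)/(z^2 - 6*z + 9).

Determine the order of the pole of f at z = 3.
2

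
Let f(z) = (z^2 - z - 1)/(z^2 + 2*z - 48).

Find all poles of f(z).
The singularities of f are the zeros of the denominator. Factoring,
  z^2 + 2*z - 48 = (z - 6)*(z + 8)
so the candidates are z = 6, z = -8.

Check the numerator P(z) = z^2 - z - 1 at each one:
  P(6) = 29 ≠ 0, so z = 6 is a (simple) pole.
  P(-8) = 71 ≠ 0, so z = -8 is a (simple) pole.

Poles of f: {-8, 6}

Final answer: {-8, 6}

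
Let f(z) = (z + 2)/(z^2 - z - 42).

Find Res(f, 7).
Write f(z) = P(z)/Q(z) with P(z) = z + 2 and Q(z) = z^2 - z - 42.
The denominator factors as Q(z) = (z - 7)*(z + 6), so z = 7 is a simple zero of Q and P is analytic there; z = 7 is therefore a simple pole and
  Res(f, z₀) = P(z₀)/Q'(z₀).

Q'(z) = 2*z - 1, so Q'(7) = 13.
P(7) = 9.

Res(f, 7) = (9)/(13) = 9/13

Final answer: 9/13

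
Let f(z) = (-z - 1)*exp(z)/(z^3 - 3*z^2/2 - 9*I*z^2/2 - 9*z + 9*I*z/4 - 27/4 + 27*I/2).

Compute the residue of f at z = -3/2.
(1/225 - 7*I/225)*exp(-3/2)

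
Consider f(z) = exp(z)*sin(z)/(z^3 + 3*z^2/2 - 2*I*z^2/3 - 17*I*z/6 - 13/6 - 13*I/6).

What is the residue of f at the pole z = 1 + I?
(156/1517 - 174*I/1517)*exp(1 + I)*sin(1 + I)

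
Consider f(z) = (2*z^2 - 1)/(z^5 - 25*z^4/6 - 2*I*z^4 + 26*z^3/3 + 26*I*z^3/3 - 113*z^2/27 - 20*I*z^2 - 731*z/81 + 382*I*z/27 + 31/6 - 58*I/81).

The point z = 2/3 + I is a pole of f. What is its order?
4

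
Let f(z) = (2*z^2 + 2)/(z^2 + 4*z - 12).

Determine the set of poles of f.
{-6, 2}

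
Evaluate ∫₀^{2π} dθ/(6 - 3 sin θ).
Call the integral J. The integrand is 2π-periodic and we integrate over a full period, so shifting θ does not change the value (θ → θ + π/2 turns sin θ into cos θ; θ → θ + π flips the sign of the trig term). Hence
  J = ∫₀^{2π} dθ/(6 + 3 cos θ).
Put z = e^{iθ}: then cos θ = (z + 1/z)/2, dθ = dz/(iz), and z runs once counterclockwise around |z| = 1:
  J = ∮_{|z|=1} 1/(6 + 3*(z + 1/z)/2) · dz/(iz) = (2/i) ∮_{|z|=1} dz/(3*z^2 + 12*z + 3).
The roots of 3*z^2 + 12*z + 3 are z = (-6 ± sqrt(6^2 - 3^2))/3, with sqrt(27) = 3*sqrt(3); their product is 1, so only z₊ = -2 + sqrt(3) lies inside the unit circle (z₋ = -2 - sqrt(3) lies outside).
z₊ is a simple zero of q(z) = 3*z^2 + 12*z + 3, so Res(1/q, z₊) = 1/q'(z₊) with q'(z) = 6*z + 12; and q'(z₊) = 3*(z₊ - z₋) = 6*sqrt(3).
Therefore J = (2/i) · 2πi · 1/(6*sqrt(3)) = 2*pi/(3*sqrt(3)) = 2*sqrt(3)*pi/9

Final answer: 2*sqrt(3)*pi/9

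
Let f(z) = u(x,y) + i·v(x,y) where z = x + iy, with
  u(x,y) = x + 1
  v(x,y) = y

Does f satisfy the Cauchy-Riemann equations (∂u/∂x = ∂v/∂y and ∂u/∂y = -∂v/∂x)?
∂u/∂x = 1
∂v/∂y = 1
∂u/∂y = 0
∂v/∂x = 0
∂u/∂x = ∂v/∂y and ∂u/∂y = -∂v/∂x hold identically; f is analytic.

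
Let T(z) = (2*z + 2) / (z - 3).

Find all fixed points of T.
{5/2 - sqrt(33)/2, 5/2 + sqrt(33)/2}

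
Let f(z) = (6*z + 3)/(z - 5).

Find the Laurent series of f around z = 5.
Put w = z - (5), i.e. z = w + 5. The denominator is w, so it suffices to rewrite the numerator in powers of w.

P(z) = 6*z + 3
P(w + 5) = 33 + 6*w

Dividing each term by w:
  f = 33/w + 6

Substituting back w = z - 5:
  f(z) = 33/(z - 5) + 6

The series is finite because the numerator is a polynomial; the negative powers form the principal part, and the coefficient of 1/(z - 5) gives Res(f, 5) = 33.

Final answer: 33/(z - 5) + 6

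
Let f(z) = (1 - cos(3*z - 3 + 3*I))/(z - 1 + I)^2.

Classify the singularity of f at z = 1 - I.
Let u = z - 1 + I. The argument of cos is 3*z - 3 + 3*I = 3u, so
  f = (1 - cos(3u))/u^2 = ((3u)^2/2 - (3u)^4/24 + ...)/u^2 = 9/2 - (27/8)*u^2 + ...
The Laurent expansion about u = 0 has no negative powers; equivalently lim_{z→1 - I} f(z) = 9/2 exists and is finite.
So the singularity is removable.

Final answer: removable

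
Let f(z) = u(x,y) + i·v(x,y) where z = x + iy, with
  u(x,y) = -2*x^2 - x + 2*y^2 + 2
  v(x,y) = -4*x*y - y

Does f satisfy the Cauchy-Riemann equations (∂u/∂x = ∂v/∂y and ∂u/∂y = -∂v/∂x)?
∂u/∂x = -4*x - 1
∂v/∂y = -4*x - 1
∂u/∂y = 4*y
∂v/∂x = -4*y
∂u/∂x = ∂v/∂y and ∂u/∂y = -∂v/∂x hold identically; f is analytic.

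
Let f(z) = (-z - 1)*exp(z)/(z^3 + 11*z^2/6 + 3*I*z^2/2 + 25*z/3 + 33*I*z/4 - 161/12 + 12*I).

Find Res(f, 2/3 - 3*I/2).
Write f(z) = P(z)/Q(z) with P(z) = (-z - 1)*exp(z) and Q(z) = z^3 + 11*z^2/6 + 3*I*z^2/2 + 25*z/3 + 33*I*z/4 - 161/12 + 12*I.
The denominator factors as Q(z) = (z + 2 - 3*I)*(z + 1/2 + 3*I)*(z - 2/3 + 3*I/2), so z = 2/3 - 3*I/2 is a simple zero of Q and P is analytic there; z = 2/3 - 3*I/2 is therefore a simple pole and
  Res(f, z₀) = P(z₀)/Q'(z₀).

Q'(z) = 3*z^2 + 11*z/3 + 3*I*z + 25/3 + 33*I/4, so Q'(2/3 - 3*I/2) = 355/36 - 5*I/4.
P(2/3 - 3*I/2) = (-5/3 + 3*I/2)*exp(2/3 - 3*I/2).

Res(f, 2/3 - 3*I/2) = ((-5/3 + 3*I/2)*exp(2/3 - 3*I/2))/(355/36 - 5*I/4) = (-2373/12805 + 1647*I/12805)*exp(2/3 - 3*I/2)

Final answer: (-2373/12805 + 1647*I/12805)*exp(2/3 - 3*I/2)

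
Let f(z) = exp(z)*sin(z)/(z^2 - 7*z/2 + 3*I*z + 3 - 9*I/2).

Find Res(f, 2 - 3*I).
(2/37 + 12*I/37)*exp(2 - 3*I)*sin(2 - 3*I)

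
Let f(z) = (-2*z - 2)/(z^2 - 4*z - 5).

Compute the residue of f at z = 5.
Write f(z) = P(z)/Q(z) with P(z) = -2*z - 2 and Q(z) = z^2 - 4*z - 5.
The denominator factors as Q(z) = (z + 1)*(z - 5), so z = 5 is a simple zero of Q and P is analytic there; z = 5 is therefore a simple pole and
  Res(f, z₀) = P(z₀)/Q'(z₀).

Q'(z) = 2*z - 4, so Q'(5) = 6.
P(5) = -12.

Res(f, 5) = (-12)/(6) = -2

Final answer: -2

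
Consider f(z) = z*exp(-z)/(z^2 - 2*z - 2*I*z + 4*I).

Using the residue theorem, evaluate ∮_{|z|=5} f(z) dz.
By the residue theorem, ∮_C f(z) dz = 2πi · (sum of the residues of f at the poles inside |z| = 5).

The denominator factors as (z - 2*I)*(z - 2), so the singularities of f are simple poles at z = 2*I, z = 2.
  |2*I|² = 4 < 25 = 5², so this pole is inside the contour.
  |2|² = 4 < 25 = 5², so this pole is inside the contour.

With P(z) = z*exp(-z) and Q(z) = z^2 - 2*z - 2*I*z + 4*I, each pole is simple, so Res(f, z₀) = P(z₀)/Q'(z₀) with Q'(z) = 2*z - 2 - 2*I.
  Res(f, 2*I) = P(2*I)/Q'(2*I) = (2*I*exp(-2*I))/(-2 + 2*I) = (1/2 - I/2)*exp(-2*I)
  Res(f, 2) = P(2)/Q'(2) = (2*exp(-2))/(2 - 2*I) = (1/2 + I/2)*exp(-2)

Sum of residues inside C: (1/2 - I/2)*exp(-2*I) + (1/2 + I/2)*exp(-2)
∮_C f(z) dz = 2πi · ((1/2 - I/2)*exp(-2*I) + (1/2 + I/2)*exp(-2)) = pi*(1 + I)*exp(-2*I) + pi*(-1 + I)*exp(-2)

Final answer: pi*(1 + I)*exp(-2*I) + pi*(-1 + I)*exp(-2)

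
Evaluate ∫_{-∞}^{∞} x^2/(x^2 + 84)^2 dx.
sqrt(21)*pi/84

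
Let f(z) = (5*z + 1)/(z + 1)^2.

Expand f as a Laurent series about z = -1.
-4/(z + 1)^2 + 5/(z + 1)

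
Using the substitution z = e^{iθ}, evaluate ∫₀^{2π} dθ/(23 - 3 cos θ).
sqrt(130)*pi/130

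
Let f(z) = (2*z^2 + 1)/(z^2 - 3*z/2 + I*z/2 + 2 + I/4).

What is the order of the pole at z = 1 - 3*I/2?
1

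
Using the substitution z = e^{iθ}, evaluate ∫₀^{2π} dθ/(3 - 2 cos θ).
Call the integral J. The integrand is 2π-periodic and we integrate over a full period, so shifting θ does not change the value (θ → θ + π flips the sign of the trig term). Hence
  J = ∫₀^{2π} dθ/(3 + 2 cos θ).
Put z = e^{iθ}: then cos θ = (z + 1/z)/2, dθ = dz/(iz), and z runs once counterclockwise around |z| = 1:
  J = ∮_{|z|=1} 1/(3 + 2*(z + 1/z)/2) · dz/(iz) = (2/i) ∮_{|z|=1} dz/(2*z^2 + 6*z + 2).
The roots of 2*z^2 + 6*z + 2 are z = (-3 ± sqrt(3^2 - 2^2))/2, with sqrt(5) = sqrt(5); their product is 1, so only z₊ = -3/2 + sqrt(5)/2 lies inside the unit circle (z₋ = -3/2 - sqrt(5)/2 lies outside).
z₊ is a simple zero of q(z) = 2*z^2 + 6*z + 2, so Res(1/q, z₊) = 1/q'(z₊) with q'(z) = 4*z + 6; and q'(z₊) = 2*(z₊ - z₋) = 2*sqrt(5).
Therefore J = (2/i) · 2πi · 1/(2*sqrt(5)) = 2*pi/(sqrt(5)) = 2*sqrt(5)*pi/5

Final answer: 2*sqrt(5)*pi/5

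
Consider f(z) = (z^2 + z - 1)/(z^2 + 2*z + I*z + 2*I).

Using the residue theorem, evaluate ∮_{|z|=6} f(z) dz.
By the residue theorem, ∮_C f(z) dz = 2πi · (sum of the residues of f at the poles inside |z| = 6).

The denominator factors as (z + I)*(z + 2), so the singularities of f are simple poles at z = -I, z = -2.
  |-I|² = 1 < 36 = 6², so this pole is inside the contour.
  |-2|² = 4 < 36 = 6², so this pole is inside the contour.

With P(z) = z^2 + z - 1 and Q(z) = z^2 + 2*z + I*z + 2*I, each pole is simple, so Res(f, z₀) = P(z₀)/Q'(z₀) with Q'(z) = 2*z + 2 + I.
  Res(f, -I) = P(-I)/Q'(-I) = (-2 - I)/(2 - I) = -3/5 - 4*I/5
  Res(f, -2) = P(-2)/Q'(-2) = (1)/(-2 + I) = -2/5 - I/5

Sum of residues inside C: -1 - I
∮_C f(z) dz = 2πi · (-1 - I) = pi*(2 - 2*I)

Final answer: pi*(2 - 2*I)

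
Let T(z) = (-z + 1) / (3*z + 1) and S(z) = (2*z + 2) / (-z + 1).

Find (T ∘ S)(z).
(T ∘ S)(z) = T(S(z)) = ((-1)*S(z) + (1))/((3)*S(z) + (1)). Multiply numerator and denominator by -z + 1:
  numerator:   (-1)*(2*z + 2) + (1)*(-z + 1) = -3*z - 1
  denominator: (3)*(2*z + 2) + (1)*(-z + 1) = 5*z + 7
(T ∘ S)(z) = (-3*z - 1)/(5*z + 7)

Final answer: (-3*z - 1)/(5*z + 7)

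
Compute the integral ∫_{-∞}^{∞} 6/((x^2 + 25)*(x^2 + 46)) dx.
Let f(z) = 6/((z^2 + 25)*(z^2 + 46)). The denominator has no real zeros and deg Q - deg P = 4 ≥ 2, so the integral of f over the upper semicircle |z| = R tends to 0 as R → ∞. Closing the contour in the upper half-plane,
  ∫_{-∞}^{∞} f(x) dx = 2πi · Σ Res(f, z_k)  over the poles with Im z_k > 0.

Zeros of the denominator: z^2 + 46 = 0 gives z = ±sqrt(46)*I; z^2 + 25 = 0 gives z = ±5*I.
Upper half-plane: z = 5*I, z = sqrt(46)*I (simple).

Each pole is a simple zero of Q(z) = z^4 + 71*z^2 + 1150, so Res(f, z₀) = P(z₀)/Q'(z₀) with P(z) = 6, Q'(z) = 4*z^3 + 142*z:
  Res(f, 5*I) = (6)/(210*I) = -I/35
  Res(f, sqrt(46)*I) = (6)/(-42*sqrt(46)*I) = sqrt(46)*I/322

Sum of residues: I*(-46 + 5*sqrt(46))/1610
∫_{-∞}^{∞} f(x) dx = 2πi · (I*(-46 + 5*sqrt(46))/1610) = pi*(46 - 5*sqrt(46))/805

Final answer: pi*(46 - 5*sqrt(46))/805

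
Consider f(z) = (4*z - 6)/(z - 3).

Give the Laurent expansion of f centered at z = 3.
Put w = z - (3), i.e. z = w + 3. The denominator is w, so it suffices to rewrite the numerator in powers of w.

P(z) = 4*z - 6
P(w + 3) = 6 + 4*w

Dividing each term by w:
  f = 6/w + 4

Substituting back w = z - 3:
  f(z) = 6/(z - 3) + 4

The series is finite because the numerator is a polynomial; the negative powers form the principal part, and the coefficient of 1/(z - 3) gives Res(f, 3) = 6.

Final answer: 6/(z - 3) + 4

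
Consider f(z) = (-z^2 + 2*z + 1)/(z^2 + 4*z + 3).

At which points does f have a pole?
The singularities of f are the zeros of the denominator. Factoring,
  z^2 + 4*z + 3 = (z + 3)*(z + 1)
so the candidates are z = -3, z = -1.

Check the numerator P(z) = -z^2 + 2*z + 1 at each one:
  P(-3) = -14 ≠ 0, so z = -3 is a (simple) pole.
  P(-1) = -2 ≠ 0, so z = -1 is a (simple) pole.

Poles of f: {-3, -1}

Final answer: {-3, -1}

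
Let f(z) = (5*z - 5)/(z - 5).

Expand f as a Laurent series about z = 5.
20/(z - 5) + 5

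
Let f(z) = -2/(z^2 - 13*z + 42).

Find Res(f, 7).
-2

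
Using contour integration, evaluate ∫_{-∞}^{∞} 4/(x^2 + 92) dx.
Let f(z) = 4/(z^2 + 92). The denominator has no real zeros and deg Q - deg P = 2 ≥ 2, so the integral of f over the upper semicircle |z| = R tends to 0 as R → ∞. Closing the contour in the upper half-plane,
  ∫_{-∞}^{∞} f(x) dx = 2πi · Σ Res(f, z_k)  over the poles with Im z_k > 0.

Zeros of the denominator: z^2 + 92 = 0 gives z = ±2*sqrt(23)*I.
Upper half-plane: z = 2*sqrt(23)*I (simple).

Each pole is a simple zero of Q(z) = z^2 + 92, so Res(f, z₀) = P(z₀)/Q'(z₀) with P(z) = 4, Q'(z) = 2*z:
  Res(f, 2*sqrt(23)*I) = (4)/(4*sqrt(23)*I) = -sqrt(23)*I/23

∫_{-∞}^{∞} f(x) dx = 2πi · (-sqrt(23)*I/23) = 2*sqrt(23)*pi/23

Final answer: 2*sqrt(23)*pi/23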